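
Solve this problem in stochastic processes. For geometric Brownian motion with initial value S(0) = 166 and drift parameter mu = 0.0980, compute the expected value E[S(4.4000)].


E[S(t)] = S(0) * exp(mu * t)
= 166 * exp(0.0980 * 4.4000)
= 166 * 1.5391
= 255.4912

255.4912


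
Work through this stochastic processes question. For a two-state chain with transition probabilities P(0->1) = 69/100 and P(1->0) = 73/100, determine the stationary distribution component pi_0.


Stationary distribution: pi_0 = p10/(p01+p10), pi_1 = p01/(p01+p10)
p01 = 0.6900, p10 = 0.7300
pi_0 = 0.5141

0.5141


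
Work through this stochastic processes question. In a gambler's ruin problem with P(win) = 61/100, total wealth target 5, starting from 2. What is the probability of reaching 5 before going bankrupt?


Gambler's ruin formula:
r = q/p = 0.3900/0.6100 = 0.6393
P(win) = (1 - r^i)/(1 - r^N)
= (1 - 0.6393^2)/(1 - 0.6393^5)
= 0.6620

0.6620


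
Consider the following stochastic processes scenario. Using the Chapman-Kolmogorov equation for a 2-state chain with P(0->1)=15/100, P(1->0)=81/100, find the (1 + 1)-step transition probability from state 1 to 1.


P^2 = P^1 * P^1
Computing via matrix multiplication of the transition matrix.
Entry (1,1) of P^2 = 0.1576

0.1576


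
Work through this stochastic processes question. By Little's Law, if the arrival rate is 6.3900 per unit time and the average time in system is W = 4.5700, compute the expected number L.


Little's Law: L = lambda * W
= 6.3900 * 4.5700
= 29.2023

29.2023


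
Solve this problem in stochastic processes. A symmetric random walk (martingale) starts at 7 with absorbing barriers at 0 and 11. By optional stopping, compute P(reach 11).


By optional stopping theorem: E(M at tau) = M(0) = 7
P(hit 11)*11 + P(hit 0)*0 = 7
P(hit 11) = (7 - 0)/(11 - 0) = 7/11 = 0.6364

0.6364


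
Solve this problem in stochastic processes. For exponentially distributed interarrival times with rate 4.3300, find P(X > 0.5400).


P(X > t) = exp(-lambda * t)
= exp(-4.3300 * 0.5400)
= exp(-2.3382) = 0.0965

0.0965


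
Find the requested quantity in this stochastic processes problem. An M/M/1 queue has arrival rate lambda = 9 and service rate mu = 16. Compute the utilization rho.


rho = lambda/mu
= 9/16
= 0.5625

0.5625


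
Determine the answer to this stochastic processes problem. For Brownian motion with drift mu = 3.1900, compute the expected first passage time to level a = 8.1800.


Expected first passage time = a/mu
= 8.1800/3.1900
= 2.5643

2.5643


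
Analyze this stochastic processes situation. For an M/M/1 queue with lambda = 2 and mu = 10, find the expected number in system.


rho = 2/10 = 0.2000
L = rho/(1-rho)
= 0.2000/0.8000
= 0.2500

0.2500


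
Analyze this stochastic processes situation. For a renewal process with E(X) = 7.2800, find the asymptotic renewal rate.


Long-run renewal rate = 1/E(X)
= 1/7.2800
= 0.1374

0.1374


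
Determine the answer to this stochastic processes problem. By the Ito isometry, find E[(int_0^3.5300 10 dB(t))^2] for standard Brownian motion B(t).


By Ito isometry: E[(int f dB)^2] = int f^2 dt
= 10^2 * 3.5300
= 100 * 3.5300 = 353.0000

353.0000


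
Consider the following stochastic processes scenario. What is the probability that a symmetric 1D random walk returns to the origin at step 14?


P(S(14) = 0) = C(14,7) / 4^7
= 3432 / 16384
= 0.2095

0.2095


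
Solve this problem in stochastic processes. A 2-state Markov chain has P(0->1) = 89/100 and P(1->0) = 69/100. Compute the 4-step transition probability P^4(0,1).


Computing P^4 by matrix multiplication.
P = [[0.1100, 0.8900], [0.6900, 0.3100]]
After raising P to the power 4:
P^4(0,1) = 0.4995

0.4995


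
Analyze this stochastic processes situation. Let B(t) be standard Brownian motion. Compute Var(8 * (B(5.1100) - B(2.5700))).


Var(alpha*(B(t)-B(s))) = alpha^2 * (t-s)
= 8^2 * (5.1100 - 2.5700)
= 64 * 2.5400
= 162.5600

162.5600


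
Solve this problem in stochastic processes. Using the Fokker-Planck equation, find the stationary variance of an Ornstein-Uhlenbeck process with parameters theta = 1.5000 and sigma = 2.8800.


Stationary variance = sigma^2 / (2*theta)
= 2.8800^2 / (2*1.5000)
= 8.2944 / 3.0000
= 2.7648

2.7648


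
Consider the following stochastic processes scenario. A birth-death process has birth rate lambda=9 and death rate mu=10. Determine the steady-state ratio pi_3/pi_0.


For birth-death process, pi_n/pi_0 = (lambda/mu)^n
= (9/10)^3
= 0.7290

0.7290


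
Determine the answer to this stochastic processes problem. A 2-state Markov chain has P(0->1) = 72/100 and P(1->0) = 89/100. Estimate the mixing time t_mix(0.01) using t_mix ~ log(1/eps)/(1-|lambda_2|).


lambda_2 = |1 - p01 - p10| = |1 - 0.7200 - 0.8900| = 0.6100
t_mix ~ log(1/eps)/(1 - |lambda_2|)
= log(100)/(1 - 0.6100) = 4.6052/0.3900
= 11.8081

11.8081


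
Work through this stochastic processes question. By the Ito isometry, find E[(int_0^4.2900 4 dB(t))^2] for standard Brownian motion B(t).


By Ito isometry: E[(int f dB)^2] = int f^2 dt
= 4^2 * 4.2900
= 16 * 4.2900 = 68.6400

68.6400


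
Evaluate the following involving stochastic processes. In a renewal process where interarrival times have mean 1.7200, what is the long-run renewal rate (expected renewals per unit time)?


Long-run renewal rate = 1/E(X)
= 1/1.7200
= 0.5814

0.5814


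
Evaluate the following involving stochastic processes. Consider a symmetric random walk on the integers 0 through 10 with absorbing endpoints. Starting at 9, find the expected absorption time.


For symmetric RW on 0,...,N with absorbing barriers, E(i) = i*(N-i)
E(9) = 9 * 1 = 9

9


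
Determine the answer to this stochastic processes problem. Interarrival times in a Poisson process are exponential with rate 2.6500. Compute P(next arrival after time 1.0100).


P(X > t) = exp(-lambda * t)
= exp(-2.6500 * 1.0100)
= exp(-2.6765) = 0.0688

0.0688


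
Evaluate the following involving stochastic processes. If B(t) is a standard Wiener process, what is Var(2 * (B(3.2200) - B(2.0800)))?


Var(alpha*(B(t)-B(s))) = alpha^2 * (t-s)
= 2^2 * (3.2200 - 2.0800)
= 4 * 1.1400
= 4.5600

4.5600


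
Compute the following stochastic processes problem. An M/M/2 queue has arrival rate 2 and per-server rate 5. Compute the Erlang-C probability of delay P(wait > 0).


a = lambda/mu = 0.4000
rho = a/c = 0.2000
Erlang-C formula applied:
C(c,a) = 0.0667

0.0667


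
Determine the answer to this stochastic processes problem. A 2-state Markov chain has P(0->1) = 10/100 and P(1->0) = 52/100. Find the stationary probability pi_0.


Stationary distribution: pi_0 = p10/(p01+p10), pi_1 = p01/(p01+p10)
p01 = 0.1000, p10 = 0.5200
pi_0 = 0.8387

0.8387


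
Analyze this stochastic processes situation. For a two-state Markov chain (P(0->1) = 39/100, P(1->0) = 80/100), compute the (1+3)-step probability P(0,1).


P^4 = P^1 * P^3
Computing via matrix multiplication of the transition matrix.
Entry (0,1) of P^4 = 0.3273

0.3273


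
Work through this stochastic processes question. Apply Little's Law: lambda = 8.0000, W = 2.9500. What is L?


Little's Law: L = lambda * W
= 8.0000 * 2.9500
= 23.6000

23.6000


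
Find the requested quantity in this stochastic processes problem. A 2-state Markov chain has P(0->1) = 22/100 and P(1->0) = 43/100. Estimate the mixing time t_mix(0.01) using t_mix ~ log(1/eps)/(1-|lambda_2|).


lambda_2 = |1 - p01 - p10| = |1 - 0.2200 - 0.4300| = 0.3500
t_mix ~ log(1/eps)/(1 - |lambda_2|)
= log(100)/(1 - 0.3500) = 4.6052/0.6500
= 7.0849

7.0849


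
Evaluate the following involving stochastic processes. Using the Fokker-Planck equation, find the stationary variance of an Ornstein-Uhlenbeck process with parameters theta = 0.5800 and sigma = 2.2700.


Stationary variance = sigma^2 / (2*theta)
= 2.2700^2 / (2*0.5800)
= 5.1529 / 1.1600
= 4.4422

4.4422


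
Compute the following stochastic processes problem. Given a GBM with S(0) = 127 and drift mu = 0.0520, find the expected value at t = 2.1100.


E[S(t)] = S(0) * exp(mu * t)
= 127 * exp(0.0520 * 2.1100)
= 127 * 1.1160
= 141.7276

141.7276


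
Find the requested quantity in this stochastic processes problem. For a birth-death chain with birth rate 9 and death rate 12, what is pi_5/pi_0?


For birth-death process, pi_n/pi_0 = (lambda/mu)^n
= (9/12)^5
= 0.2373

0.2373


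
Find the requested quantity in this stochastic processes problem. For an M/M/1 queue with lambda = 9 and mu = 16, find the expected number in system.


rho = 9/16 = 0.5625
L = rho/(1-rho)
= 0.5625/0.4375
= 1.2857

1.2857


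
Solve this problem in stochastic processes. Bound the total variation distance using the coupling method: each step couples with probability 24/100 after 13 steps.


TV distance bound <= (1-delta)^n
= (1 - 0.2400)^13
= 0.7600^13
= 0.0282

0.0282


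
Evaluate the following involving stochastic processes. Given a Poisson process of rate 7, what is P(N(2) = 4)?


P(N(t)=k) = (lambda*t)^k * exp(-lambda*t) / k!
lambda*t = 14
= 14^4 * exp(-14) / 4!
= 38416 * 8.3153e-07 / 24
= 0.0013

0.0013


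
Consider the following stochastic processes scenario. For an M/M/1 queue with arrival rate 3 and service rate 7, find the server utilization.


rho = lambda/mu
= 3/7
= 0.4286

0.4286


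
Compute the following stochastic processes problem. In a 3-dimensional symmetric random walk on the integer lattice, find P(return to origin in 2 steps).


P(return in 2 steps) = P(reverse first step) = 1/(2d)
= 1/6
= 0.1667

0.1667


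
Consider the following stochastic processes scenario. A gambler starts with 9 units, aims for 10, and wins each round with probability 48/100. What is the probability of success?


Gambler's ruin formula:
r = q/p = 0.5200/0.4800 = 1.0833
P(win) = (1 - r^i)/(1 - r^N)
= (1 - 1.0833^9)/(1 - 1.0833^10)
= 0.8604

0.8604


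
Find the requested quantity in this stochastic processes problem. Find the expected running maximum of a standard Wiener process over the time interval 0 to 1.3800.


E(max B(s)) = sqrt(2t/pi)
= sqrt(2*1.3800/pi)
= sqrt(0.8785)
= 0.9373

0.9373


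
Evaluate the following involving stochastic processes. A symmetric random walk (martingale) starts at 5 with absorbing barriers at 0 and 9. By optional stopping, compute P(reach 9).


By optional stopping theorem: E(M at tau) = M(0) = 5
P(hit 9)*9 + P(hit 0)*0 = 5
P(hit 9) = (5 - 0)/(9 - 0) = 5/9 = 0.5556

0.5556


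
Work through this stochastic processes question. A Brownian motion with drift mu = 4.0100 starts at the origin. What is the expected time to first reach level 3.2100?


Expected first passage time = a/mu
= 3.2100/4.0100
= 0.8005

0.8005


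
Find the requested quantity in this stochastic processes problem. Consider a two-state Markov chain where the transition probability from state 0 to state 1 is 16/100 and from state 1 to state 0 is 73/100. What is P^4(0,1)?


Computing P^4 by matrix multiplication.
P = [[0.8400, 0.1600], [0.7300, 0.2700]]
After raising P to the power 4:
P^4(0,1) = 0.1797

0.1797


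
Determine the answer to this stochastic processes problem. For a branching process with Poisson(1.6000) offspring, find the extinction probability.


Since mu = 1.6000 > 1, extinction prob q < 1.
Solve s = exp(mu*(s-1)) iteratively.
q = 0.3580

0.3580


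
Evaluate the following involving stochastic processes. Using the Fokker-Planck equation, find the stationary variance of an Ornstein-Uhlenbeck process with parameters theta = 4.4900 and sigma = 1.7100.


Stationary variance = sigma^2 / (2*theta)
= 1.7100^2 / (2*4.4900)
= 2.9241 / 8.9800
= 0.3256

0.3256


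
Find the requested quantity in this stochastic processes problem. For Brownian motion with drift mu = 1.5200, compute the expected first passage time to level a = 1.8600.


Expected first passage time = a/mu
= 1.8600/1.5200
= 1.2237

1.2237


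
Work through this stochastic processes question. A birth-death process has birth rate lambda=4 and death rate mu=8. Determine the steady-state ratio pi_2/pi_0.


For birth-death process, pi_n/pi_0 = (lambda/mu)^n
= (4/8)^2
= 0.2500

0.2500


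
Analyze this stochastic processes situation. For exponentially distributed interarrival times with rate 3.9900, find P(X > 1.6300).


P(X > t) = exp(-lambda * t)
= exp(-3.9900 * 1.6300)
= exp(-6.5037) = 0.0015

0.0015


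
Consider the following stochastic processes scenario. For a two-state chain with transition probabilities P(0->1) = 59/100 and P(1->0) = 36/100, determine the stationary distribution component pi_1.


Stationary distribution: pi_0 = p10/(p01+p10), pi_1 = p01/(p01+p10)
p01 = 0.5900, p10 = 0.3600
pi_1 = 0.6211

0.6211


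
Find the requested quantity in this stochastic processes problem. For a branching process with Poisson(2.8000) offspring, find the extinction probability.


Since mu = 2.8000 > 1, extinction prob q < 1.
Solve s = exp(mu*(s-1)) iteratively.
q = 0.0750

0.0750


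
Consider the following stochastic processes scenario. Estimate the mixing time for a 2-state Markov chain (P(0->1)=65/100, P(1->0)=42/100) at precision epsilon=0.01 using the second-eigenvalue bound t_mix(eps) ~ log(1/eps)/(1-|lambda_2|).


lambda_2 = |1 - p01 - p10| = |1 - 0.6500 - 0.4200| = 0.0700
t_mix ~ log(1/eps)/(1 - |lambda_2|)
= log(100)/(1 - 0.0700) = 4.6052/0.9300
= 4.9518

4.9518


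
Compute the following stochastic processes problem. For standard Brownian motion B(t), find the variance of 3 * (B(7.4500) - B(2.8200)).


Var(alpha*(B(t)-B(s))) = alpha^2 * (t-s)
= 3^2 * (7.4500 - 2.8200)
= 9 * 4.6300
= 41.6700

41.6700


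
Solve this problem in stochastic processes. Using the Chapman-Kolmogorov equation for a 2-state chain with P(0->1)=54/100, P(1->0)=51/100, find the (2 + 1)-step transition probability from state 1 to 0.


P^3 = P^2 * P^1
Computing via matrix multiplication of the transition matrix.
Entry (1,0) of P^3 = 0.4858

0.4858


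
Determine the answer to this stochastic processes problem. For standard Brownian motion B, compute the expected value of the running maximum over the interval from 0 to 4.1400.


E(max B(s)) = sqrt(2t/pi)
= sqrt(2*4.1400/pi)
= sqrt(2.6356)
= 1.6235

1.6235


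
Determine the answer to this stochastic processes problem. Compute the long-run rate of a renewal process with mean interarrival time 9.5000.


Long-run renewal rate = 1/E(X)
= 1/9.5000
= 0.1053

0.1053


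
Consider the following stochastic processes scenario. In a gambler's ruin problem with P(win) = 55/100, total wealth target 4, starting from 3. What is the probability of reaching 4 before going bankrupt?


Gambler's ruin formula:
r = q/p = 0.4500/0.5500 = 0.8182
P(win) = (1 - r^i)/(1 - r^N)
= (1 - 0.8182^3)/(1 - 0.8182^4)
= 0.8196

0.8196


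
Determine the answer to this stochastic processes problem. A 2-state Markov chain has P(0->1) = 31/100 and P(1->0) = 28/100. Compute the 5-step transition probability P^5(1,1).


Computing P^5 by matrix multiplication.
P = [[0.6900, 0.3100], [0.2800, 0.7200]]
After raising P to the power 5:
P^5(1,1) = 0.5309

0.5309


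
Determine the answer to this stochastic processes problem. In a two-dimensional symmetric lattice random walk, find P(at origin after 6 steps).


P = C(6,3)^2 / 4^6
= 20^2 / 4096
= 400 / 4096
= 0.0977

0.0977


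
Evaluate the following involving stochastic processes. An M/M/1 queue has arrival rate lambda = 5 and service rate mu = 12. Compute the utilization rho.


rho = lambda/mu
= 5/12
= 0.4167

0.4167


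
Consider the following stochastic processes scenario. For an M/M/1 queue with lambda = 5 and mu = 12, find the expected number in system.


rho = 5/12 = 0.4167
L = rho/(1-rho)
= 0.4167/0.5833
= 0.7143

0.7143


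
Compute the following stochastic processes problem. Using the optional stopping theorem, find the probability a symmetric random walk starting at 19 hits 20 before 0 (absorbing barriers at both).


By optional stopping theorem: E(M at tau) = M(0) = 19
P(hit 20)*20 + P(hit 0)*0 = 19
P(hit 20) = (19 - 0)/(20 - 0) = 19/20 = 0.9500

0.9500


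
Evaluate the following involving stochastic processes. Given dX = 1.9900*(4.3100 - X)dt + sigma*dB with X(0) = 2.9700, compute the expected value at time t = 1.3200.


E[X(t)] = mu + (X(0) - mu)*exp(-theta*t)
= 4.3100 + (2.9700 - 4.3100)*exp(-1.9900*1.3200)
= 4.3100 + -1.3400 * 0.0723
= 4.2131

4.2131


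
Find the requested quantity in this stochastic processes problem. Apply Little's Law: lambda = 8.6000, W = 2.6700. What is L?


Little's Law: L = lambda * W
= 8.6000 * 2.6700
= 22.9620

22.9620


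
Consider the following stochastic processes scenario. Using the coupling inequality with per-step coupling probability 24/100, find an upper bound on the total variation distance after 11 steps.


TV distance bound <= (1-delta)^n
= (1 - 0.2400)^11
= 0.7600^11
= 0.0489

0.0489


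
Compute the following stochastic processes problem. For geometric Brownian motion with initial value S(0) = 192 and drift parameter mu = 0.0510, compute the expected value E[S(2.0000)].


E[S(t)] = S(0) * exp(mu * t)
= 192 * exp(0.0510 * 2.0000)
= 192 * 1.1074
= 212.6176

212.6176


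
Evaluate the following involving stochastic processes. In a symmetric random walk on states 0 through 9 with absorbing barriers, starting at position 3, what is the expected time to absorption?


For symmetric RW on 0,...,N with absorbing barriers, E(i) = i*(N-i)
E(3) = 3 * 6 = 18

18


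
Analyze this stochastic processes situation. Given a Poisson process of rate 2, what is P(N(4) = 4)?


P(N(t)=k) = (lambda*t)^k * exp(-lambda*t) / k!
lambda*t = 8
= 8^4 * exp(-8) / 4!
= 4096 * 3.3546e-04 / 24
= 0.0573

0.0573


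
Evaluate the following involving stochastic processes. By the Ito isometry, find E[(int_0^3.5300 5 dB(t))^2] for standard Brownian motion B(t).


By Ito isometry: E[(int f dB)^2] = int f^2 dt
= 5^2 * 3.5300
= 25 * 3.5300 = 88.2500

88.2500


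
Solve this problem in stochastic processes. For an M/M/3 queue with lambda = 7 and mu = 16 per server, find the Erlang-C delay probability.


a = lambda/mu = 0.4375
rho = a/c = 0.1458
Erlang-C formula applied:
C(c,a) = 0.0105

0.0105


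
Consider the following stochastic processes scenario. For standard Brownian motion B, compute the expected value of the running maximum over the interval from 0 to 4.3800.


E(max B(s)) = sqrt(2t/pi)
= sqrt(2*4.3800/pi)
= sqrt(2.7884)
= 1.6698

1.6698


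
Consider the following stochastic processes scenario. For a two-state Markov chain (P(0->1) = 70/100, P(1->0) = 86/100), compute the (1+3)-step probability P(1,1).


P^4 = P^1 * P^3
Computing via matrix multiplication of the transition matrix.
Entry (1,1) of P^4 = 0.5029

0.5029


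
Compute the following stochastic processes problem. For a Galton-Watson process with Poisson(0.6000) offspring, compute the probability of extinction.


Since mu = 0.6000 <= 1, extinction probability = 1.

1.0000


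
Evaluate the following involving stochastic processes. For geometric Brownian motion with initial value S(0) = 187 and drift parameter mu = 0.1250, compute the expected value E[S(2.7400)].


E[S(t)] = S(0) * exp(mu * t)
= 187 * exp(0.1250 * 2.7400)
= 187 * 1.4085
= 263.3828

263.3828


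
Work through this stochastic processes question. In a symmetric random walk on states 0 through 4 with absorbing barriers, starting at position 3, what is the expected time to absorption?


For symmetric RW on 0,...,N with absorbing barriers, E(i) = i*(N-i)
E(3) = 3 * 1 = 3

3


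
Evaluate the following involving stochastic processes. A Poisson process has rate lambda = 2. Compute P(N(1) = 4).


P(N(t)=k) = (lambda*t)^k * exp(-lambda*t) / k!
lambda*t = 2
= 2^4 * exp(-2) / 4!
= 16 * 0.1353 / 24
= 0.0902

0.0902


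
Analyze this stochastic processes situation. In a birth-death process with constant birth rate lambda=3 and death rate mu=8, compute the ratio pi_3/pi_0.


For birth-death process, pi_n/pi_0 = (lambda/mu)^n
= (3/8)^3
= 0.0527

0.0527


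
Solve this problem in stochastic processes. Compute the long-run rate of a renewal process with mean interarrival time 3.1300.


Long-run renewal rate = 1/E(X)
= 1/3.1300
= 0.3195

0.3195


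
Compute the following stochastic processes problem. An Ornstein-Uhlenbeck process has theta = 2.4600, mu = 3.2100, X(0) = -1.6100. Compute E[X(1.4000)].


E[X(t)] = mu + (X(0) - mu)*exp(-theta*t)
= 3.2100 + (-1.6100 - 3.2100)*exp(-2.4600*1.4000)
= 3.2100 + -4.8200 * 0.0319
= 3.0561

3.0561


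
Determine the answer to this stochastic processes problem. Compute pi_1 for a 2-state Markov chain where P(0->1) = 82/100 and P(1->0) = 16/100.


Stationary distribution: pi_0 = p10/(p01+p10), pi_1 = p01/(p01+p10)
p01 = 0.8200, p10 = 0.1600
pi_1 = 0.8367

0.8367


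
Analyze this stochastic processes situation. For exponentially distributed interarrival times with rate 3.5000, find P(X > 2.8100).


P(X > t) = exp(-lambda * t)
= exp(-3.5000 * 2.8100)
= exp(-9.8350) = 5.3544e-05

5.3544e-05


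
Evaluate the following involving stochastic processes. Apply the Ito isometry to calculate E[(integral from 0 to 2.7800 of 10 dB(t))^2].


By Ito isometry: E[(int f dB)^2] = int f^2 dt
= 10^2 * 2.7800
= 100 * 2.7800 = 278.0000

278.0000


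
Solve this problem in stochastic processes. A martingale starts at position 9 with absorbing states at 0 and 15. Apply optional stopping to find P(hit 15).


By optional stopping theorem: E(M at tau) = M(0) = 9
P(hit 15)*15 + P(hit 0)*0 = 9
P(hit 15) = (9 - 0)/(15 - 0) = 3/5 = 0.6000

0.6000


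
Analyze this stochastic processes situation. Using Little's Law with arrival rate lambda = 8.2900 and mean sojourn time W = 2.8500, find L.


Little's Law: L = lambda * W
= 8.2900 * 2.8500
= 23.6265

23.6265


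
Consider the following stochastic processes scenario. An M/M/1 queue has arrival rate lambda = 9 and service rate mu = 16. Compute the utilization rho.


rho = lambda/mu
= 9/16
= 0.5625

0.5625


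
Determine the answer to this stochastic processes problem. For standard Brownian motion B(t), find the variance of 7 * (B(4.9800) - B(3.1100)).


Var(alpha*(B(t)-B(s))) = alpha^2 * (t-s)
= 7^2 * (4.9800 - 3.1100)
= 49 * 1.8700
= 91.6300

91.6300


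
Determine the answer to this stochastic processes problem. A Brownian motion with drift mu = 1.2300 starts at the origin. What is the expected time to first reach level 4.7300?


Expected first passage time = a/mu
= 4.7300/1.2300
= 3.8455

3.8455


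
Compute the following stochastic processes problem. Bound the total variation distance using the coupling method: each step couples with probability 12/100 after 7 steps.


TV distance bound <= (1-delta)^n
= (1 - 0.1200)^7
= 0.8800^7
= 0.4087

0.4087


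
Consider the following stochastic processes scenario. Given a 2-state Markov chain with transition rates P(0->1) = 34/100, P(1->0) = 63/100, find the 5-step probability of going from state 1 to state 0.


Computing P^5 by matrix multiplication.
P = [[0.6600, 0.3400], [0.6300, 0.3700]]
After raising P to the power 5:
P^5(1,0) = 0.6495

0.6495


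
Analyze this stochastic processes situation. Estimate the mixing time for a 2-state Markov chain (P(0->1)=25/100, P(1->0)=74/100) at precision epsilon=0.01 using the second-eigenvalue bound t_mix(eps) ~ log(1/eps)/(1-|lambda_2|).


lambda_2 = |1 - p01 - p10| = |1 - 0.2500 - 0.7400| = 0.0100
t_mix ~ log(1/eps)/(1 - |lambda_2|)
= log(100)/(1 - 0.0100) = 4.6052/0.9900
= 4.6517

4.6517


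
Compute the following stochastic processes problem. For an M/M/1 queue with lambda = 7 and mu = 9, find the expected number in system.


rho = 7/9 = 0.7778
L = rho/(1-rho)
= 0.7778/0.2222
= 3.5000

3.5000


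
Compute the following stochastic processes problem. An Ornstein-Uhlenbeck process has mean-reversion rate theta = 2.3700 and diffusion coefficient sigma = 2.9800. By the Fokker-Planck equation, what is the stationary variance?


Stationary variance = sigma^2 / (2*theta)
= 2.9800^2 / (2*2.3700)
= 8.8804 / 4.7400
= 1.8735

1.8735


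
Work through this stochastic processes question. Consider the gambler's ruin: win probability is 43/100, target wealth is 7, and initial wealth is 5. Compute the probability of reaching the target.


Gambler's ruin formula:
r = q/p = 0.5700/0.4300 = 1.3256
P(win) = (1 - r^i)/(1 - r^N)
= (1 - 1.3256^5)/(1 - 1.3256^7)
= 0.4995

0.4995


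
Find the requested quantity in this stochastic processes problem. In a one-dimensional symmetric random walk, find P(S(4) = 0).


P(S(4) = 0) = C(4,2) / 4^2
= 6 / 16
= 0.3750

0.3750


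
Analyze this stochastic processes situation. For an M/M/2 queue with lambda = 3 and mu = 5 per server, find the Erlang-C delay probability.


a = lambda/mu = 0.6000
rho = a/c = 0.3000
Erlang-C formula applied:
C(c,a) = 0.1385

0.1385


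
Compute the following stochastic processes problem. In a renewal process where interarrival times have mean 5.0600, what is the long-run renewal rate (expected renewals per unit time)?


Long-run renewal rate = 1/E(X)
= 1/5.0600
= 0.1976

0.1976


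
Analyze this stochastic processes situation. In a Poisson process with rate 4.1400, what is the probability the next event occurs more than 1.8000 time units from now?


P(X > t) = exp(-lambda * t)
= exp(-4.1400 * 1.8000)
= exp(-7.4520) = 5.8028e-04

5.8028e-04


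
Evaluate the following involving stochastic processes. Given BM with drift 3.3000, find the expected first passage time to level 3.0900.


Expected first passage time = a/mu
= 3.0900/3.3000
= 0.9364

0.9364


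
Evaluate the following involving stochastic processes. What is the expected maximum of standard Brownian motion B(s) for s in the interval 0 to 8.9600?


E(max B(s)) = sqrt(2t/pi)
= sqrt(2*8.9600/pi)
= sqrt(5.7041)
= 2.3883

2.3883


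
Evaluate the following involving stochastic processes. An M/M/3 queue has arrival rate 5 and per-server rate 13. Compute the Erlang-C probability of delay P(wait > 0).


a = lambda/mu = 0.3846
rho = a/c = 0.1282
Erlang-C formula applied:
C(c,a) = 0.0074

0.0074


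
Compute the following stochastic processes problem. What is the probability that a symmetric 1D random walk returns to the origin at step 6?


P(S(6) = 0) = C(6,3) / 4^3
= 20 / 64
= 0.3125

0.3125


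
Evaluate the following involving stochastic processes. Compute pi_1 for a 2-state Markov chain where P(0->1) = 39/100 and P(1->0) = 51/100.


Stationary distribution: pi_0 = p10/(p01+p10), pi_1 = p01/(p01+p10)
p01 = 0.3900, p10 = 0.5100
pi_1 = 0.4333

0.4333


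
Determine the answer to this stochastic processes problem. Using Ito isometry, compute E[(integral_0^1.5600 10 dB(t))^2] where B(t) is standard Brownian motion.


By Ito isometry: E[(int f dB)^2] = int f^2 dt
= 10^2 * 1.5600
= 100 * 1.5600 = 156.0000

156.0000


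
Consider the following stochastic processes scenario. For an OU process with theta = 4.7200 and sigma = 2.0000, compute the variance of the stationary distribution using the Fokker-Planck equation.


Stationary variance = sigma^2 / (2*theta)
= 2.0000^2 / (2*4.7200)
= 4.0000 / 9.4400
= 0.4237

0.4237


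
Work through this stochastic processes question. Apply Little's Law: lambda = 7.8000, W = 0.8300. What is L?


Little's Law: L = lambda * W
= 7.8000 * 0.8300
= 6.4740

6.4740


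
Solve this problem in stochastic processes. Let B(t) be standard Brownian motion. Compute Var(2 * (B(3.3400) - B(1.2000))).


Var(alpha*(B(t)-B(s))) = alpha^2 * (t-s)
= 2^2 * (3.3400 - 1.2000)
= 4 * 2.1400
= 8.5600

8.5600


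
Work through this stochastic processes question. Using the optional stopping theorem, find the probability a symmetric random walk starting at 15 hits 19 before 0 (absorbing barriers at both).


By optional stopping theorem: E(M at tau) = M(0) = 15
P(hit 19)*19 + P(hit 0)*0 = 15
P(hit 19) = (15 - 0)/(19 - 0) = 15/19 = 0.7895

0.7895


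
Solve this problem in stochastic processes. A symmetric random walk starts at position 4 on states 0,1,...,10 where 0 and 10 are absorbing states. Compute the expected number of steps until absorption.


For symmetric RW on 0,...,N with absorbing barriers, E(i) = i*(N-i)
E(4) = 4 * 6 = 24

24


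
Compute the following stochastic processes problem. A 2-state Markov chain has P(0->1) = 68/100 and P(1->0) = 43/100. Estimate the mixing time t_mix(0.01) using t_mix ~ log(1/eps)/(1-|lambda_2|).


lambda_2 = |1 - p01 - p10| = |1 - 0.6800 - 0.4300| = 0.1100
t_mix ~ log(1/eps)/(1 - |lambda_2|)
= log(100)/(1 - 0.1100) = 4.6052/0.8900
= 5.1743

5.1743


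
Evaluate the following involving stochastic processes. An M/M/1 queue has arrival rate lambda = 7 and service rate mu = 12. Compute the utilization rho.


rho = lambda/mu
= 7/12
= 0.5833

0.5833


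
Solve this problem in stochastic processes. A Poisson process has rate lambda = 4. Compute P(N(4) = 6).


P(N(t)=k) = (lambda*t)^k * exp(-lambda*t) / k!
lambda*t = 16
= 16^6 * exp(-16) / 6!
= 16777216 * 1.1254e-07 / 720
= 0.0026

0.0026


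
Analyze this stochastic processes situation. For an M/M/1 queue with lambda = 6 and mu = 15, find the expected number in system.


rho = 6/15 = 0.4000
L = rho/(1-rho)
= 0.4000/0.6000
= 0.6667

0.6667


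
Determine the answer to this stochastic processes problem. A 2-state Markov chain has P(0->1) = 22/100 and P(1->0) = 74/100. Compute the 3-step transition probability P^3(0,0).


Computing P^3 by matrix multiplication.
P = [[0.7800, 0.2200], [0.7400, 0.2600]]
After raising P to the power 3:
P^3(0,0) = 0.7708

0.7708


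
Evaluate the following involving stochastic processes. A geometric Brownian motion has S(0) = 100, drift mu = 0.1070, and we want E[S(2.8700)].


E[S(t)] = S(0) * exp(mu * t)
= 100 * exp(0.1070 * 2.8700)
= 100 * 1.3595
= 135.9463

135.9463


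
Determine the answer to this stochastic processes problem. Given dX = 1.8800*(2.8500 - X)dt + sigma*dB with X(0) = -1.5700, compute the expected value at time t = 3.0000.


E[X(t)] = mu + (X(0) - mu)*exp(-theta*t)
= 2.8500 + (-1.5700 - 2.8500)*exp(-1.8800*3.0000)
= 2.8500 + -4.4200 * 0.0036
= 2.8343

2.8343


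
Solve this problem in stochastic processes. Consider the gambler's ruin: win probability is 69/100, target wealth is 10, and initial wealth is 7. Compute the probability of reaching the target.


Gambler's ruin formula:
r = q/p = 0.3100/0.6900 = 0.4493
P(win) = (1 - r^i)/(1 - r^N)
= (1 - 0.4493^7)/(1 - 0.4493^10)
= 0.9966

0.9966


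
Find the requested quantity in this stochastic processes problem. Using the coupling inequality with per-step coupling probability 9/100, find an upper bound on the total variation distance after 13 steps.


TV distance bound <= (1-delta)^n
= (1 - 0.0900)^13
= 0.9100^13
= 0.2935

0.2935


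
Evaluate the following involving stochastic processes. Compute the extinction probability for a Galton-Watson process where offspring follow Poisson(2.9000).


Since mu = 2.9000 > 1, extinction prob q < 1.
Solve s = exp(mu*(s-1)) iteratively.
q = 0.0668

0.0668


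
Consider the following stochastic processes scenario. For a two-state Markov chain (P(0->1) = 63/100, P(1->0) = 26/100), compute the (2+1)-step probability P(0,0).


P^3 = P^2 * P^1
Computing via matrix multiplication of the transition matrix.
Entry (0,0) of P^3 = 0.2931

0.2931


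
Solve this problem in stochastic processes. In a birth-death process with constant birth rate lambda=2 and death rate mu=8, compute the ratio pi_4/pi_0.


For birth-death process, pi_n/pi_0 = (lambda/mu)^n
= (2/8)^4
= 0.0039

0.0039


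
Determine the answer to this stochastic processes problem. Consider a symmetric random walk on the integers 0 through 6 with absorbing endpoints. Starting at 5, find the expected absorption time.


For symmetric RW on 0,...,N with absorbing barriers, E(i) = i*(N-i)
E(5) = 5 * 1 = 5

5


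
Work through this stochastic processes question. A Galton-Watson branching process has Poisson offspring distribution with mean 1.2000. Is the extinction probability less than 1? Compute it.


Since mu = 1.2000 > 1, extinction prob q < 1.
Solve s = exp(mu*(s-1)) iteratively.
q = 0.6863

0.6863


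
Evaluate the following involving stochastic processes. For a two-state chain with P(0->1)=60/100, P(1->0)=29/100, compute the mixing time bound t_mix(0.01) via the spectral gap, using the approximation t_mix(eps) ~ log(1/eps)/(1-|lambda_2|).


lambda_2 = |1 - p01 - p10| = |1 - 0.6000 - 0.2900| = 0.1100
t_mix ~ log(1/eps)/(1 - |lambda_2|)
= log(100)/(1 - 0.1100) = 4.6052/0.8900
= 5.1743

5.1743


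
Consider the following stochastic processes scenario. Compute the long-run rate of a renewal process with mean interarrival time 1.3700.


Long-run renewal rate = 1/E(X)
= 1/1.3700
= 0.7299

0.7299


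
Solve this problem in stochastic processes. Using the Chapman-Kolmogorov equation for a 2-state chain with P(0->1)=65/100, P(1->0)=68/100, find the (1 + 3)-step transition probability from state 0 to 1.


P^4 = P^1 * P^3
Computing via matrix multiplication of the transition matrix.
Entry (0,1) of P^4 = 0.4829

0.4829


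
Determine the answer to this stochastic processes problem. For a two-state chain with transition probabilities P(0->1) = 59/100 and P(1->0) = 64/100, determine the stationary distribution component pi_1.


Stationary distribution: pi_0 = p10/(p01+p10), pi_1 = p01/(p01+p10)
p01 = 0.5900, p10 = 0.6400
pi_1 = 0.4797

0.4797


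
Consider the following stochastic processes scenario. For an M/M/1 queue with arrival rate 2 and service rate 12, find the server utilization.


rho = lambda/mu
= 2/12
= 0.1667

0.1667


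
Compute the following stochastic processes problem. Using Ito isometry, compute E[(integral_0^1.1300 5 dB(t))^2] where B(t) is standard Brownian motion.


By Ito isometry: E[(int f dB)^2] = int f^2 dt
= 5^2 * 1.1300
= 25 * 1.1300 = 28.2500

28.2500


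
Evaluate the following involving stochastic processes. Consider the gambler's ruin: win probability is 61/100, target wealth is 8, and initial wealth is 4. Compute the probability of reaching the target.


Gambler's ruin formula:
r = q/p = 0.3900/0.6100 = 0.6393
P(win) = (1 - r^i)/(1 - r^N)
= (1 - 0.6393^4)/(1 - 0.6393^8)
= 0.8568

0.8568


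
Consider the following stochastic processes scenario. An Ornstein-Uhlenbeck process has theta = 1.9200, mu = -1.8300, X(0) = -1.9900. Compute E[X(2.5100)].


E[X(t)] = mu + (X(0) - mu)*exp(-theta*t)
= -1.8300 + (-1.9900 - -1.8300)*exp(-1.9200*2.5100)
= -1.8300 + -0.1600 * 0.0081
= -1.8313

-1.8313


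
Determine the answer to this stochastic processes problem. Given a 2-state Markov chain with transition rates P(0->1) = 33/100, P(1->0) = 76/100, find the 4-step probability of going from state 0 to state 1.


Computing P^4 by matrix multiplication.
P = [[0.6700, 0.3300], [0.7600, 0.2400]]
After raising P to the power 4:
P^4(0,1) = 0.3027

0.3027


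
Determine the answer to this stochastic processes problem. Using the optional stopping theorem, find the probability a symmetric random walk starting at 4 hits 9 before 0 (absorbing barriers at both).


By optional stopping theorem: E(M at tau) = M(0) = 4
P(hit 9)*9 + P(hit 0)*0 = 4
P(hit 9) = (4 - 0)/(9 - 0) = 4/9 = 0.4444

0.4444


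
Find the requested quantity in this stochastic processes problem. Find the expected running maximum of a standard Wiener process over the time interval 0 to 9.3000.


E(max B(s)) = sqrt(2t/pi)
= sqrt(2*9.3000/pi)
= sqrt(5.9206)
= 2.4332

2.4332


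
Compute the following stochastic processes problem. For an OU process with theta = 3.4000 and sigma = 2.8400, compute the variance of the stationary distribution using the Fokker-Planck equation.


Stationary variance = sigma^2 / (2*theta)
= 2.8400^2 / (2*3.4000)
= 8.0656 / 6.8000
= 1.1861

1.1861


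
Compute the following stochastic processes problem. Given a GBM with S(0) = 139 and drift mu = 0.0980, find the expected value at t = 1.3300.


E[S(t)] = S(0) * exp(mu * t)
= 139 * exp(0.0980 * 1.3300)
= 139 * 1.1392
= 158.3510

158.3510


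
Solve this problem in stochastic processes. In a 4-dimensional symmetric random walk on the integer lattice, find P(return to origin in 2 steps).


P(return in 2 steps) = P(reverse first step) = 1/(2d)
= 1/8
= 0.1250

0.1250


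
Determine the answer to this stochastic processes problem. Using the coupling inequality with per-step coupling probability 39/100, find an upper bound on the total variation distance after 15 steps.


TV distance bound <= (1-delta)^n
= (1 - 0.3900)^15
= 0.6100^15
= 6.0249e-04

6.0249e-04


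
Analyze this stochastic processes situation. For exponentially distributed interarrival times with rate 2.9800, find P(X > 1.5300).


P(X > t) = exp(-lambda * t)
= exp(-2.9800 * 1.5300)
= exp(-4.5594) = 0.0105

0.0105


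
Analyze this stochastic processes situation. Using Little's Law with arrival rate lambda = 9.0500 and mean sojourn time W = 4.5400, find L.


Little's Law: L = lambda * W
= 9.0500 * 4.5400
= 41.0870

41.0870


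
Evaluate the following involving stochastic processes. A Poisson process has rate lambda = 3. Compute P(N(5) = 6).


P(N(t)=k) = (lambda*t)^k * exp(-lambda*t) / k!
lambda*t = 15
= 15^6 * exp(-15) / 6!
= 11390625 * 3.0590e-07 / 720
= 0.0048

0.0048


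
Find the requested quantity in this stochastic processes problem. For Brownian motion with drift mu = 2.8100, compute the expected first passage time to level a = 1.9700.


Expected first passage time = a/mu
= 1.9700/2.8100
= 0.7011

0.7011


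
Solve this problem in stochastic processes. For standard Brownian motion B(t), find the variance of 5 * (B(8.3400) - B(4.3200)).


Var(alpha*(B(t)-B(s))) = alpha^2 * (t-s)
= 5^2 * (8.3400 - 4.3200)
= 25 * 4.0200
= 100.5000

100.5000


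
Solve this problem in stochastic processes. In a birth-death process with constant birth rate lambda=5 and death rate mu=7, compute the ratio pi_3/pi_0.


For birth-death process, pi_n/pi_0 = (lambda/mu)^n
= (5/7)^3
= 0.3644

0.3644


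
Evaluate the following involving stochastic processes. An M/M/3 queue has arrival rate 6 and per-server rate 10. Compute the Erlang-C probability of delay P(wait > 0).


a = lambda/mu = 0.6000
rho = a/c = 0.2000
Erlang-C formula applied:
C(c,a) = 0.0247

0.0247


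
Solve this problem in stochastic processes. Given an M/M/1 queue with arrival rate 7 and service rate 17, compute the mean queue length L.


rho = 7/17 = 0.4118
L = rho/(1-rho)
= 0.4118/0.5882
= 0.7000

0.7000


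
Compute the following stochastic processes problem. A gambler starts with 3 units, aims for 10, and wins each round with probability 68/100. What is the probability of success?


Gambler's ruin formula:
r = q/p = 0.3200/0.6800 = 0.4706
P(win) = (1 - r^i)/(1 - r^N)
= (1 - 0.4706^3)/(1 - 0.4706^10)
= 0.8963

0.8963


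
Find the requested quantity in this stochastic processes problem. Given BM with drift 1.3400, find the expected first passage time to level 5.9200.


Expected first passage time = a/mu
= 5.9200/1.3400
= 4.4179

4.4179


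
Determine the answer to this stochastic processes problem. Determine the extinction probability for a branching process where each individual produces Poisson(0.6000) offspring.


Since mu = 0.6000 <= 1, extinction probability = 1.

1.0000


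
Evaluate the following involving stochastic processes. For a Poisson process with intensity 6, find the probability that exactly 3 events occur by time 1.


P(N(t)=k) = (lambda*t)^k * exp(-lambda*t) / k!
lambda*t = 6
= 6^3 * exp(-6) / 3!
= 216 * 0.0025 / 6
= 0.0892

0.0892
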